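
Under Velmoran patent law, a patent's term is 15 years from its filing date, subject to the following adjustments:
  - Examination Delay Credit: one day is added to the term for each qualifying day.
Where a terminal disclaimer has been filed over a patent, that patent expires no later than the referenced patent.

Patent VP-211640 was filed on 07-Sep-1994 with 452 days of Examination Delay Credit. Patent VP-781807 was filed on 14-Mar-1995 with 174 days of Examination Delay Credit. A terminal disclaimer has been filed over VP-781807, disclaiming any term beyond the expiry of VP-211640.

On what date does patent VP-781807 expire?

Natural term of VP-781807:
  Base: filing + 15 years → 14 March 2010.
  Examination Delay Credit: +174 days → 4 September 2010.
Expiry of referenced patent VP-211640:
  Base: filing + 15 years → 7 September 2009.
  Examination Delay Credit: +452 days → 3 December 2010.
Terminal disclaimer: VP-781807 expires on the earlier of 4 September 2010 and 3 December 2010.

2010-09-04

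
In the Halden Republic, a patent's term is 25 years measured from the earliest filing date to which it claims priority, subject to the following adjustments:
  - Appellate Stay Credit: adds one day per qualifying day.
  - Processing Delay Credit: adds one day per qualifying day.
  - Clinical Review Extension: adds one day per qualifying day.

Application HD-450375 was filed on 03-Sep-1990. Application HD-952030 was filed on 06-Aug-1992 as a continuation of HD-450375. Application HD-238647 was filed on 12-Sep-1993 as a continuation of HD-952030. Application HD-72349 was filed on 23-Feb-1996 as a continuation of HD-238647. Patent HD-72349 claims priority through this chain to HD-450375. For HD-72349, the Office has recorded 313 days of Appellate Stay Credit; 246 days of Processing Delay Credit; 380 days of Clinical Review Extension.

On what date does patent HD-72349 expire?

March 30, 2018

Earliest priority filing: 3 September 1990.
Base term: 3 September 1990 + 25 years → 3 September 2015.
Appellate Stay Credit: +313 days → 12 July 2016.
Processing Delay Credit: +246 days → 15 March 2017.
Clinical Review Extension: +380 days → 30 March 2018.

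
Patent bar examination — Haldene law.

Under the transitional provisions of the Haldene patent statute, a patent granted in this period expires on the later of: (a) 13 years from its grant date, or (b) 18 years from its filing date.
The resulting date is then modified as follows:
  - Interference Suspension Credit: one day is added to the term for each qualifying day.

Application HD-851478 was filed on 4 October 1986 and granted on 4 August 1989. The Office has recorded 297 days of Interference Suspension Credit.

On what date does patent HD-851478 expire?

(a) grant + 13 years → 4 August 2002.
(b) filing + 18 years → 4 October 2004.
Later of the two: 4 October 2004.
Interference Suspension Credit: +297 days → 28 July 2005.

2005-07-28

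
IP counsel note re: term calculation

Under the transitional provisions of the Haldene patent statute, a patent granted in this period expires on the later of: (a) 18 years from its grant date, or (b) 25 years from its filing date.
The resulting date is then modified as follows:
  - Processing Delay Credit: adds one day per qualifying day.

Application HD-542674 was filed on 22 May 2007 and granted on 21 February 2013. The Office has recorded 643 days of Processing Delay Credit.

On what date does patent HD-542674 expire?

(a) grant + 18 years → 21 February 2031.
(b) filing + 25 years → 22 May 2032.
Later of the two: 22 May 2032.
Processing Delay Credit: +643 days → 24 February 2034.

February 24, 2034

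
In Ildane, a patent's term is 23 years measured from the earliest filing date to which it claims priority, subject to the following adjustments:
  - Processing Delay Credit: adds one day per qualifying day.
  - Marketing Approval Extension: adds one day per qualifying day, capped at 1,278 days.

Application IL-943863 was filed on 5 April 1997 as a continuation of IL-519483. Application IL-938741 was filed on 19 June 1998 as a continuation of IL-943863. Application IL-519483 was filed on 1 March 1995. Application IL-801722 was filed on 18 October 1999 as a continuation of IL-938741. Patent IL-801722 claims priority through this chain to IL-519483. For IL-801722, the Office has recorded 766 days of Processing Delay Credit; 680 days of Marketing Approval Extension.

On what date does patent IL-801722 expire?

2022-02-14

Earliest priority filing: 1 March 1995.
Base term: 1 March 1995 + 23 years → 1 March 2018.
Processing Delay Credit: +766 days → 5 April 2020.
Marketing Approval Extension: 680 days (within the 1278-day cap) → +680 days → 14 February 2022.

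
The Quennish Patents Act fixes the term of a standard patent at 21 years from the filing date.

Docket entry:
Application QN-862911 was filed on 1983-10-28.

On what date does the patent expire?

October 28, 2004

Filing date + 21 years → 28 October 2004.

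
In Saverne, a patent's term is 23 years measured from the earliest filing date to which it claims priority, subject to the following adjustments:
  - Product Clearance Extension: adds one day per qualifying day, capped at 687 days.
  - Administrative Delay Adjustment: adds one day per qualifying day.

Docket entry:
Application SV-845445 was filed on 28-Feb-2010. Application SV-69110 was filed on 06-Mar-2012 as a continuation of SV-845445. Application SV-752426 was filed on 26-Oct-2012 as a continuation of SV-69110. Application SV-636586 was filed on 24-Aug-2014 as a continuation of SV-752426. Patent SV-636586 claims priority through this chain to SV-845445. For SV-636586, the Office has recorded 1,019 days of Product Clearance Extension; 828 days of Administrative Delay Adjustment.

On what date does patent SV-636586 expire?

Earliest priority filing: 28 February 2010.
Base term: 28 February 2010 + 23 years → 28 February 2033.
Product Clearance Extension: 1019 days claimed exceeds the 687-day cap, so +687 days → 16 January 2035.
Administrative Delay Adjustment: +828 days → 23 April 2037.

April 23, 2037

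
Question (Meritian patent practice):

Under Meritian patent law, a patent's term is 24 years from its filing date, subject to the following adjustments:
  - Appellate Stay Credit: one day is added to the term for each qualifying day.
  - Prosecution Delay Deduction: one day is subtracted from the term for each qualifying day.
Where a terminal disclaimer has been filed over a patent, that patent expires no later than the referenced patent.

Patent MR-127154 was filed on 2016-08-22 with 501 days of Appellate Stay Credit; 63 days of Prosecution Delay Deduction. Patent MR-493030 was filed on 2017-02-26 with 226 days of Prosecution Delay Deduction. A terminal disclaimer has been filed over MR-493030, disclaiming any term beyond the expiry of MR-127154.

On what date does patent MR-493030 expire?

2040-07-15

Natural term of MR-493030:
  Base: filing + 24 years → 26 February 2041.
  Prosecution Delay Deduction: −226 days → 15 July 2040.
Expiry of referenced patent MR-127154:
  Base: filing + 24 years → 22 August 2040.
  Appellate Stay Credit: +501 days → 5 January 2042.
  Prosecution Delay Deduction: −63 days → 3 November 2041.
Terminal disclaimer: MR-493030 expires on the earlier of 15 July 2040 and 3 November 2041.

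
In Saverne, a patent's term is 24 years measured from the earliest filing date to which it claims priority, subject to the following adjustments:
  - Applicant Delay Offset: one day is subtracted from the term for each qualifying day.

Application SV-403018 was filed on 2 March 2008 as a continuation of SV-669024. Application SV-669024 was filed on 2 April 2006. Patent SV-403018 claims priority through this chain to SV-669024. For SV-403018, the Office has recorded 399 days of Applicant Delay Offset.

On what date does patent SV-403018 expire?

Earliest priority filing: 2 April 2006.
Base term: 2 April 2006 + 24 years → 2 April 2030.
Applicant Delay Offset: −399 days → 27 February 2029.

2029-02-27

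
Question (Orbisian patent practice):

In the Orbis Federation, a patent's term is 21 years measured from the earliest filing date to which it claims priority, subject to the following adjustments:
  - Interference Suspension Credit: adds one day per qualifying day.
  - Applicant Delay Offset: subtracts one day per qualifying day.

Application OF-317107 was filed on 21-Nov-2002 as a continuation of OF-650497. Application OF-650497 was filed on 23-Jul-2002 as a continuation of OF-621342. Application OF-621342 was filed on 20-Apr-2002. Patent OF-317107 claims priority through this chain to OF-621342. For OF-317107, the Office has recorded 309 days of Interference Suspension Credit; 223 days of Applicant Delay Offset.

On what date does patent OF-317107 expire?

Earliest priority filing: 20 April 2002.
Base term: 20 April 2002 + 21 years → 20 April 2023.
Interference Suspension Credit: +309 days → 23 February 2024.
Applicant Delay Offset: −223 days → 15 July 2023.

2023-07-15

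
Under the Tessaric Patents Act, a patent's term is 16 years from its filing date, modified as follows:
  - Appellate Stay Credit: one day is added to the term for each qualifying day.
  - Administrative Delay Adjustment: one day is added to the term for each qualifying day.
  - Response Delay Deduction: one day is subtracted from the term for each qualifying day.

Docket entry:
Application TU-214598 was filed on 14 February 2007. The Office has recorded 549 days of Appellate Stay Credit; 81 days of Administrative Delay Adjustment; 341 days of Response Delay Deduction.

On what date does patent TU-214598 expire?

2023-11-30

Base term: filing date + 16 years → 14 February 2023.
Appellate Stay Credit: +549 days → 16 August 2024.
Administrative Delay Adjustment: +81 days → 5 November 2024.
Response Delay Deduction: −341 days → 30 November 2023.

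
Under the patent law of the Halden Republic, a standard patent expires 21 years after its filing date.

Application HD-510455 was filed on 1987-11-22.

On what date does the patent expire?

Filing date + 21 years → 22 November 2008.

2008-11-22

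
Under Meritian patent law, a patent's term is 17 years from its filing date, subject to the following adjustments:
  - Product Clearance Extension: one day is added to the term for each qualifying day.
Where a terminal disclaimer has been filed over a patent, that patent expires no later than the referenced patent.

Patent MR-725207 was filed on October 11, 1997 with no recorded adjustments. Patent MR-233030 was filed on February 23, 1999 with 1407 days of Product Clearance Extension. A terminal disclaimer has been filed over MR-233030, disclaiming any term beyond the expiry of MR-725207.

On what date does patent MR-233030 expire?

Natural term of MR-233030:
  Base: filing + 17 years → 23 February 2016.
  Product Clearance Extension: +1407 days → 31 December 2019.
Expiry of referenced patent MR-725207:
  Base: filing + 17 years → 11 October 2014.
Terminal disclaimer: MR-233030 expires on the earlier of 31 December 2019 and 11 October 2014.

October 11, 2014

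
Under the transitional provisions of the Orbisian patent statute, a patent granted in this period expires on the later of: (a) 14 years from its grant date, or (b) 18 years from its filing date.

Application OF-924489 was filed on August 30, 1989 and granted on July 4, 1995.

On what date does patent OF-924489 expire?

(a) grant + 14 years → 4 July 2009.
(b) filing + 18 years → 30 August 2007.
Later of the two: 4 July 2009.

2009-07-04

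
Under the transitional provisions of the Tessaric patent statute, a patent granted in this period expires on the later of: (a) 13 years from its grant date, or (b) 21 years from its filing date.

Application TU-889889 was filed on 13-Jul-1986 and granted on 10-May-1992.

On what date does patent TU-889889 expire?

2007-07-13

(a) grant + 13 years → 10 May 2005.
(b) filing + 21 years → 13 July 2007.
Later of the two: 13 July 2007.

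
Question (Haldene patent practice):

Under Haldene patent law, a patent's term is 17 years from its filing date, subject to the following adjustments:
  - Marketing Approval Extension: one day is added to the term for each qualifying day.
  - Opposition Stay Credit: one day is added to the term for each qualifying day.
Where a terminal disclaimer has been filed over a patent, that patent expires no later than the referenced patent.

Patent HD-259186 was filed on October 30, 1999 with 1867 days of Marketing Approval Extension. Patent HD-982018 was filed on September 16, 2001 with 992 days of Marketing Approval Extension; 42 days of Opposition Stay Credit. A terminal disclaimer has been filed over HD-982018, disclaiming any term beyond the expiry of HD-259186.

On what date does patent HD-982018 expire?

July 16, 2021

Natural term of HD-982018:
  Base: filing + 17 years → 16 September 2018.
  Marketing Approval Extension: +992 days → 4 June 2021.
  Opposition Stay Credit: +42 days → 16 July 2021.
Expiry of referenced patent HD-259186:
  Base: filing + 17 years → 30 October 2016.
  Marketing Approval Extension: +1867 days → 10 December 2021.
Terminal disclaimer: HD-982018 expires on the earlier of 16 July 2021 and 10 December 2021.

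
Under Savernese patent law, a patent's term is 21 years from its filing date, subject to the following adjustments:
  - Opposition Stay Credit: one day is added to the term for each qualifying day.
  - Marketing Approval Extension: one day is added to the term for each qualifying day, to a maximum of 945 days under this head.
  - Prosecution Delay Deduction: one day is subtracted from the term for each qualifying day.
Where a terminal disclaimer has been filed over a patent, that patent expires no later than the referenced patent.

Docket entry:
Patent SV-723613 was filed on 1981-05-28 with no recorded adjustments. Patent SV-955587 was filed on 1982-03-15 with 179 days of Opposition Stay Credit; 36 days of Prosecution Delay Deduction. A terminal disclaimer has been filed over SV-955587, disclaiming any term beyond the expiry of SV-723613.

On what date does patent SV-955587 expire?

May 28, 2002

Natural term of SV-955587:
  Base: filing + 21 years → 15 March 2003.
  Opposition Stay Credit: +179 days → 10 September 2003.
  Prosecution Delay Deduction: −36 days → 5 August 2003.
Expiry of referenced patent SV-723613:
  Base: filing + 21 years → 28 May 2002.
Terminal disclaimer: SV-955587 expires on the earlier of 5 August 2003 and 28 May 2002.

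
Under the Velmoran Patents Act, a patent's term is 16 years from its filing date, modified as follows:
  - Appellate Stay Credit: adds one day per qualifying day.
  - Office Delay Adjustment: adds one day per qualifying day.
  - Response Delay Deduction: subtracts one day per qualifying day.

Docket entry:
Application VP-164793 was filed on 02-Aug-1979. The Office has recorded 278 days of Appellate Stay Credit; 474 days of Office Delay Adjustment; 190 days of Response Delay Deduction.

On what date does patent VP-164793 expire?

Base term: filing date + 16 years → 2 August 1995.
Appellate Stay Credit: +278 days → 6 May 1996.
Office Delay Adjustment: +474 days → 23 August 1997.
Response Delay Deduction: −190 days → 14 February 1997.

1997-02-14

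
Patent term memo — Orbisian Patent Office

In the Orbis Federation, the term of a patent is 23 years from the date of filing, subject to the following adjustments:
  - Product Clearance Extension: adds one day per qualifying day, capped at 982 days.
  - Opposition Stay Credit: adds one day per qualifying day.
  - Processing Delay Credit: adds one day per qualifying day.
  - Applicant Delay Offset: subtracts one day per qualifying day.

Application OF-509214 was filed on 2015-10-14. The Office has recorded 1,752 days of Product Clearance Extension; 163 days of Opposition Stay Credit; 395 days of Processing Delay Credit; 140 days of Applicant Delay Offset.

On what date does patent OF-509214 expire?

2042-08-14

Base term: filing date + 23 years → 14 October 2038.
Product Clearance Extension: 1752 days claimed exceeds the 982-day cap, so +982 days → 22 June 2041.
Opposition Stay Credit: +163 days → 2 December 2041.
Processing Delay Credit: +395 days → 1 January 2043.
Applicant Delay Offset: −140 days → 14 August 2042.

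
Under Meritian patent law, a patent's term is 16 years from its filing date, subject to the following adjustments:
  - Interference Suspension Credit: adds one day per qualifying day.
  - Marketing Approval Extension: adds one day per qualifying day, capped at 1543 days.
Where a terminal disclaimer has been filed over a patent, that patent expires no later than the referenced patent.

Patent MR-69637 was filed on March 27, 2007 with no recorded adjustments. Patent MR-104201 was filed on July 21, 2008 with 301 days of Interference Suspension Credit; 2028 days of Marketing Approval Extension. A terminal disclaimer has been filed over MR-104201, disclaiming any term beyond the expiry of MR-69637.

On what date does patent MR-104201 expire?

Natural term of MR-104201:
  Base: filing + 16 years → 21 July 2024.
  Interference Suspension Credit: +301 days → 18 May 2025.
  Marketing Approval Extension: 2028 days claimed exceeds the 1543-day cap, so +1543 days → 8 August 2029.
Expiry of referenced patent MR-69637:
  Base: filing + 16 years → 27 March 2023.
Terminal disclaimer: MR-104201 expires on the earlier of 8 August 2029 and 27 March 2023.

2023-03-27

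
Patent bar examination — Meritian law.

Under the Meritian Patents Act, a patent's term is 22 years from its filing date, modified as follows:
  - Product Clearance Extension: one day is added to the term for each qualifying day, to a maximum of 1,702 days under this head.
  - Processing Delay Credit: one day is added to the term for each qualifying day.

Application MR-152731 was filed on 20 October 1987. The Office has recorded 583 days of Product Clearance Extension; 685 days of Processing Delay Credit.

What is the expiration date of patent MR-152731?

2013-04-10

Base term: filing date + 22 years → 20 October 2009.
Product Clearance Extension: 583 days (within the 1702-day cap) → +583 days → 26 May 2011.
Processing Delay Credit: +685 days → 10 April 2013.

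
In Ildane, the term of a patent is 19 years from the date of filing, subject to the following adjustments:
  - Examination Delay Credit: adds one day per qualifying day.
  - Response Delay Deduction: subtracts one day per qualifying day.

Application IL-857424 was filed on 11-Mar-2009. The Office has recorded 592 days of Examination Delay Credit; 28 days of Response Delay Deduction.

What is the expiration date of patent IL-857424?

Base term: filing date + 19 years → 11 March 2028.
Examination Delay Credit: +592 days → 24 October 2029.
Response Delay Deduction: −28 days → 26 September 2029.

2029-09-26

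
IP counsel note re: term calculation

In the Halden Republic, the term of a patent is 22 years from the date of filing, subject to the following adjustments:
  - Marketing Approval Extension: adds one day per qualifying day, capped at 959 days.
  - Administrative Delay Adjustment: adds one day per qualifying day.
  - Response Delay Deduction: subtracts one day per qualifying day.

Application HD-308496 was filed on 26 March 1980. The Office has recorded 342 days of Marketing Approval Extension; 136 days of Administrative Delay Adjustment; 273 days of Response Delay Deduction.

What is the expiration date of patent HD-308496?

Base term: filing date + 22 years → 26 March 2002.
Marketing Approval Extension: 342 days (within the 959-day cap) → +342 days → 3 March 2003.
Administrative Delay Adjustment: +136 days → 17 July 2003.
Response Delay Deduction: −273 days → 17 October 2002.

2002-10-17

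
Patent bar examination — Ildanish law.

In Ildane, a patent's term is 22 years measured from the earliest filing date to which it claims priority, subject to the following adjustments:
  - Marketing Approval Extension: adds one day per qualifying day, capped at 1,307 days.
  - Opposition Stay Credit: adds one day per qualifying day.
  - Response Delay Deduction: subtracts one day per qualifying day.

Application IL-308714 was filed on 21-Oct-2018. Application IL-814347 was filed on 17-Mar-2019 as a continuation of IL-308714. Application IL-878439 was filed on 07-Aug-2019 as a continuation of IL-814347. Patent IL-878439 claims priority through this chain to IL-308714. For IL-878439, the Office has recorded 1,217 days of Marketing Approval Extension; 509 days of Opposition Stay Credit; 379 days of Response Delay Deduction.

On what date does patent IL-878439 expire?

Earliest priority filing: 21 October 2018.
Base term: 21 October 2018 + 22 years → 21 October 2040.
Marketing Approval Extension: 1217 days (within the 1307-day cap) → +1217 days → 20 February 2044.
Opposition Stay Credit: +509 days → 13 July 2045.
Response Delay Deduction: −379 days → 29 June 2044.

June 29, 2044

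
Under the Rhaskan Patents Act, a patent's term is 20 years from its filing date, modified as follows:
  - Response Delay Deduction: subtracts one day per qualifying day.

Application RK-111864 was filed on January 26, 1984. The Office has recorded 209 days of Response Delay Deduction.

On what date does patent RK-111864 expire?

Base term: filing date + 20 years → 26 January 2004.
Response Delay Deduction: −209 days → 1 July 2003.

2003-07-01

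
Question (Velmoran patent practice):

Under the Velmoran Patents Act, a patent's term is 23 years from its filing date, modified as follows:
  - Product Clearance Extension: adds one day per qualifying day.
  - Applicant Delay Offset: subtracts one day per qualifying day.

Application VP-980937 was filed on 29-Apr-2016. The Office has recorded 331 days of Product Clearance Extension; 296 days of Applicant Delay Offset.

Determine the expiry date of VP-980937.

Base term: filing date + 23 years → 29 April 2039.
Product Clearance Extension: +331 days → 25 March 2040.
Applicant Delay Offset: −296 days → 3 June 2039.

2039-06-03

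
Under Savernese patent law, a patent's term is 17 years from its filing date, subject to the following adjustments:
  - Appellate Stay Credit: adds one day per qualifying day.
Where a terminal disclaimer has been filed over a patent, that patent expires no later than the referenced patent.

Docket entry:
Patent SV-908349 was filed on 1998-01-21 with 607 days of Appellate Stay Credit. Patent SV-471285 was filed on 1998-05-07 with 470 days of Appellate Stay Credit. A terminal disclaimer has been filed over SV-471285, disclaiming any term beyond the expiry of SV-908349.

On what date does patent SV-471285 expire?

Natural term of SV-471285:
  Base: filing + 17 years → 7 May 2015.
  Appellate Stay Credit: +470 days → 19 August 2016.
Expiry of referenced patent SV-908349:
  Base: filing + 17 years → 21 January 2015.
  Appellate Stay Credit: +607 days → 19 September 2016.
Terminal disclaimer: SV-471285 expires on the earlier of 19 August 2016 and 19 September 2016.

August 19, 2016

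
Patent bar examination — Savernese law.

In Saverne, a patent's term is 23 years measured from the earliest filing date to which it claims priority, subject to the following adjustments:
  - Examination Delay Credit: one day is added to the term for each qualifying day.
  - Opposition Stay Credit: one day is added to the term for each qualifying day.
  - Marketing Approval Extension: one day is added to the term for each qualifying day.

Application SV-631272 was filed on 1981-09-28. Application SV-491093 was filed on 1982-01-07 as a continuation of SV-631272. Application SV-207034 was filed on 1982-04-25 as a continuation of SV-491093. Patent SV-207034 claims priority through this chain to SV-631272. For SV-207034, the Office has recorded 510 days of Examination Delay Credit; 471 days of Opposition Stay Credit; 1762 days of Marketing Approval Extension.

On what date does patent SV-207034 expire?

Earliest priority filing: 28 September 1981.
Base term: 28 September 1981 + 23 years → 28 September 2004.
Examination Delay Credit: +510 days → 20 February 2006.
Opposition Stay Credit: +471 days → 6 June 2007.
Marketing Approval Extension: +1762 days → 2 April 2012.

2012-04-02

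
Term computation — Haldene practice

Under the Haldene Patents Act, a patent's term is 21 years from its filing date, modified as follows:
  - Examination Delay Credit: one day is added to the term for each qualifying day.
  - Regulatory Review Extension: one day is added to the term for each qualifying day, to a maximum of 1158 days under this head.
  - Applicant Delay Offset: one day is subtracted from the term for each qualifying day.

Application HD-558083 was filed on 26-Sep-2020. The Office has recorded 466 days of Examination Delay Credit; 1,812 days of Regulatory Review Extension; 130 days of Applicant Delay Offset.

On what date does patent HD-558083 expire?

Base term: filing date + 21 years → 26 September 2041.
Examination Delay Credit: +466 days → 5 January 2043.
Regulatory Review Extension: 1812 days claimed exceeds the 1158-day cap, so +1158 days → 8 March 2046.
Applicant Delay Offset: −130 days → 29 October 2045.

October 29, 2045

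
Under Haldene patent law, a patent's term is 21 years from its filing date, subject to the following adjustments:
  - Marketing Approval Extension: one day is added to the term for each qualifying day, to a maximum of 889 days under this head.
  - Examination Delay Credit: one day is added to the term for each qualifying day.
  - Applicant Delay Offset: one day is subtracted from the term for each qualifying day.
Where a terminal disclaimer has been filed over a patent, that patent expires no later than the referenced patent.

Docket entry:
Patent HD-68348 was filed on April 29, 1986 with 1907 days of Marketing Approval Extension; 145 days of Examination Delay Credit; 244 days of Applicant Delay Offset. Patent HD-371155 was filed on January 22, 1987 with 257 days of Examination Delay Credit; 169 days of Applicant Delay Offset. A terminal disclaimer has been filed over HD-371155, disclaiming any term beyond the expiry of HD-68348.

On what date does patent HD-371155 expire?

Natural term of HD-371155:
  Base: filing + 21 years → 22 January 2008.
  Examination Delay Credit: +257 days → 5 October 2008.
  Applicant Delay Offset: −169 days → 19 April 2008.
Expiry of referenced patent HD-68348:
  Base: filing + 21 years → 29 April 2007.
  Marketing Approval Extension: 1907 days claimed exceeds the 889-day cap, so +889 days → 4 October 2009.
  Examination Delay Credit: +145 days → 26 February 2010.
  Applicant Delay Offset: −244 days → 27 June 2009.
Terminal disclaimer: HD-371155 expires on the earlier of 19 April 2008 and 27 June 2009.

April 19, 2008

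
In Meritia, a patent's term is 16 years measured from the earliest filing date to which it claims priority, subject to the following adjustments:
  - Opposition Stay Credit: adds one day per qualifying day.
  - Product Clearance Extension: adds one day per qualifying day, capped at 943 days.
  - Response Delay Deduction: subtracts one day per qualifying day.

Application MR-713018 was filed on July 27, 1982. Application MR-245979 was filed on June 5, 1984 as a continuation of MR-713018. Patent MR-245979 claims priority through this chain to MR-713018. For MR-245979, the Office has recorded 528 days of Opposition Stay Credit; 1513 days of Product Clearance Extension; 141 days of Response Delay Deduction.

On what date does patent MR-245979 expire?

2002-03-18

Earliest priority filing: 27 July 1982.
Base term: 27 July 1982 + 16 years → 27 July 1998.
Opposition Stay Credit: +528 days → 6 January 2000.
Product Clearance Extension: 1513 days claimed exceeds the 943-day cap, so +943 days → 6 August 2002.
Response Delay Deduction: −141 days → 18 March 2002.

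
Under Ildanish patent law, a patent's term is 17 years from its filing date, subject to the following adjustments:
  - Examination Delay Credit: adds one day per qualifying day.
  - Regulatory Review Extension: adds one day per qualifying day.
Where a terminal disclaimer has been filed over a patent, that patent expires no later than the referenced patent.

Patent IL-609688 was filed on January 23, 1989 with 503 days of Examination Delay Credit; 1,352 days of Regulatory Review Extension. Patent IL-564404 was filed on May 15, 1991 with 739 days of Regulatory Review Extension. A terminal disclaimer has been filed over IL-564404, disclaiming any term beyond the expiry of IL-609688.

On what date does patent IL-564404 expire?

May 24, 2010

Natural term of IL-564404:
  Base: filing + 17 years → 15 May 2008.
  Regulatory Review Extension: +739 days → 24 May 2010.
Expiry of referenced patent IL-609688:
  Base: filing + 17 years → 23 January 2006.
  Examination Delay Credit: +503 days → 10 June 2007.
  Regulatory Review Extension: +1352 days → 21 February 2011.
Terminal disclaimer: IL-564404 expires on the earlier of 24 May 2010 and 21 February 2011.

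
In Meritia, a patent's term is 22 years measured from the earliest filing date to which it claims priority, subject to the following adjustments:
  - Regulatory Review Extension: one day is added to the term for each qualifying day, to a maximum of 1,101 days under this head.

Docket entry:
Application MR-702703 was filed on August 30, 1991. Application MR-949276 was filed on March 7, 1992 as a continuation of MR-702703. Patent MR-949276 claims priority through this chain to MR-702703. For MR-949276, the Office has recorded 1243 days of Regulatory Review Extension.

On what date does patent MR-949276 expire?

Earliest priority filing: 30 August 1991.
Base term: 30 August 1991 + 22 years → 30 August 2013.
Regulatory Review Extension: 1243 days claimed exceeds the 1101-day cap, so +1101 days → 4 September 2016.

September 4, 2016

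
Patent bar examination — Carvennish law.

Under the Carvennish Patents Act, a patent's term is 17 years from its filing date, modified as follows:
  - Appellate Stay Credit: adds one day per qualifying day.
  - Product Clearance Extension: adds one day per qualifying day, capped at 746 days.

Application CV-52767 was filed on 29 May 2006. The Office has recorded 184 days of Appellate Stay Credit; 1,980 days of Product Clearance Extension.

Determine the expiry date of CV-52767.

Base term: filing date + 17 years → 29 May 2023.
Appellate Stay Credit: +184 days → 29 November 2023.
Product Clearance Extension: 1980 days claimed exceeds the 746-day cap, so +746 days → 14 December 2025.

2025-12-14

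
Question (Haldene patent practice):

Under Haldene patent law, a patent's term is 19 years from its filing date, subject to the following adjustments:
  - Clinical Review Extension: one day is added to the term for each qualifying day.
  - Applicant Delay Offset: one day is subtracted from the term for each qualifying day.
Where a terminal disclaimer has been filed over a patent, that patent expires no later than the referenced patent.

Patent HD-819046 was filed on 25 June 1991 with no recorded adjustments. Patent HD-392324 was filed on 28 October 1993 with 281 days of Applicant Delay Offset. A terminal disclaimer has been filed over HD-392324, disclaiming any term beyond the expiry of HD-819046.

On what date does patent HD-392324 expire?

Natural term of HD-392324:
  Base: filing + 19 years → 28 October 2012.
  Applicant Delay Offset: −281 days → 21 January 2012.
Expiry of referenced patent HD-819046:
  Base: filing + 19 years → 25 June 2010.
Terminal disclaimer: HD-392324 expires on the earlier of 21 January 2012 and 25 June 2010.

2010-06-25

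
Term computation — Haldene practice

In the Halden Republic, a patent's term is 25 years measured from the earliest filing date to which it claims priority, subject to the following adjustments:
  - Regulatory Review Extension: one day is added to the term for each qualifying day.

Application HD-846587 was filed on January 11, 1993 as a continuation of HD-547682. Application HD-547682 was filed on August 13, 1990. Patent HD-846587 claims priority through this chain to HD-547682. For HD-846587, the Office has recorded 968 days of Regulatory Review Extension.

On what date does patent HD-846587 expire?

2018-04-07

Earliest priority filing: 13 August 1990.
Base term: 13 August 1990 + 25 years → 13 August 2015.
Regulatory Review Extension: +968 days → 7 April 2018.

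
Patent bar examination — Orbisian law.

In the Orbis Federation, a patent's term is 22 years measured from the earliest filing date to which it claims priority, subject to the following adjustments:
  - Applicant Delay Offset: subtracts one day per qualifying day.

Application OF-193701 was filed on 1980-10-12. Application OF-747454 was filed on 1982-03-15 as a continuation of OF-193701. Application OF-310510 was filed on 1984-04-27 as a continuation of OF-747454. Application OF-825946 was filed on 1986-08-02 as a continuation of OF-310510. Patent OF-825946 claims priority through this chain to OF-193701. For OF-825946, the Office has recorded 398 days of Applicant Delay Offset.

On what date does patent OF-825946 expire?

September 9, 2001

Earliest priority filing: 12 October 1980.
Base term: 12 October 1980 + 22 years → 12 October 2002.
Applicant Delay Offset: −398 days → 9 September 2001.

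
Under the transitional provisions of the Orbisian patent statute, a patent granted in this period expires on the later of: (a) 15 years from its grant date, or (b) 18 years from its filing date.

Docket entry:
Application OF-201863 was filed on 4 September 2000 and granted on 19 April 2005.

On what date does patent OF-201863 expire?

2020-04-19

(a) grant + 15 years → 19 April 2020.
(b) filing + 18 years → 4 September 2018.
Later of the two: 19 April 2020.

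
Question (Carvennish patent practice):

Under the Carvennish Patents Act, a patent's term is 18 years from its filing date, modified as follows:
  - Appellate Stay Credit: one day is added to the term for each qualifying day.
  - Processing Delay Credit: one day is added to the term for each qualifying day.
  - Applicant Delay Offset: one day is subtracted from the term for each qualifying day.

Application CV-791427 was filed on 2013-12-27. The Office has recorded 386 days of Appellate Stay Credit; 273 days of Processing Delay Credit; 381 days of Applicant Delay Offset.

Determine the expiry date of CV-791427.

September 30, 2032

Base term: filing date + 18 years → 27 December 2031.
Appellate Stay Credit: +386 days → 16 January 2033.
Processing Delay Credit: +273 days → 16 October 2033.
Applicant Delay Offset: −381 days → 30 September 2032.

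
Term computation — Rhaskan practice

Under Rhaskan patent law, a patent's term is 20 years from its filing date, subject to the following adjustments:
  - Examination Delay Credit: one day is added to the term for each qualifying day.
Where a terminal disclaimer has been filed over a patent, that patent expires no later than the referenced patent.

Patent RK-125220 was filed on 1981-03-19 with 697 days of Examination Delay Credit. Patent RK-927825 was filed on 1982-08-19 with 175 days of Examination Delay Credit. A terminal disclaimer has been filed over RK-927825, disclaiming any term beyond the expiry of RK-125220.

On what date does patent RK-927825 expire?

Natural term of RK-927825:
  Base: filing + 20 years → 19 August 2002.
  Examination Delay Credit: +175 days → 10 February 2003.
Expiry of referenced patent RK-125220:
  Base: filing + 20 years → 19 March 2001.
  Examination Delay Credit: +697 days → 14 February 2003.
Terminal disclaimer: RK-927825 expires on the earlier of 10 February 2003 and 14 February 2003.

February 10, 2003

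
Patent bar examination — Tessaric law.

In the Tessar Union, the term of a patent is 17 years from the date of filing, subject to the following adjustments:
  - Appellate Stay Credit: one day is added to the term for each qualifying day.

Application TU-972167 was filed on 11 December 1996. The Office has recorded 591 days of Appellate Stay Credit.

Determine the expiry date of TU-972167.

Base term: filing date + 17 years → 11 December 2013.
Appellate Stay Credit: +591 days → 25 July 2015.

July 25, 2015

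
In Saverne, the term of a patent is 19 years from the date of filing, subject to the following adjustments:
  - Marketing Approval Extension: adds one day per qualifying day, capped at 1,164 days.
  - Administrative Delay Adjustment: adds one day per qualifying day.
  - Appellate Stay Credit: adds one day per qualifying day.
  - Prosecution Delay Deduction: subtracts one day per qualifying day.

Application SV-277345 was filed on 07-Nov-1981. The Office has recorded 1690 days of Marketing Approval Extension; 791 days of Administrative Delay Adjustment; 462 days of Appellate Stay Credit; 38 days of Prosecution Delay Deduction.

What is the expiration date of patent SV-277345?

Base term: filing date + 19 years → 7 November 2000.
Marketing Approval Extension: 1690 days claimed exceeds the 1164-day cap, so +1164 days → 15 January 2004.
Administrative Delay Adjustment: +791 days → 16 March 2006.
Appellate Stay Credit: +462 days → 21 June 2007.
Prosecution Delay Deduction: −38 days → 14 May 2007.

May 14, 2007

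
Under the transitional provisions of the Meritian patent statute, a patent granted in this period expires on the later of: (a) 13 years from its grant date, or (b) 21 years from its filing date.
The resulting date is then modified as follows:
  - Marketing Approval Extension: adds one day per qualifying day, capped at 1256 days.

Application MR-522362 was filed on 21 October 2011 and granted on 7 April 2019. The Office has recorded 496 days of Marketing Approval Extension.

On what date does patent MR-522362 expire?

March 1, 2034

(a) grant + 13 years → 7 April 2032.
(b) filing + 21 years → 21 October 2032.
Later of the two: 21 October 2032.
Marketing Approval Extension: 496 days (within the 1256-day cap) → +496 days → 1 March 2034.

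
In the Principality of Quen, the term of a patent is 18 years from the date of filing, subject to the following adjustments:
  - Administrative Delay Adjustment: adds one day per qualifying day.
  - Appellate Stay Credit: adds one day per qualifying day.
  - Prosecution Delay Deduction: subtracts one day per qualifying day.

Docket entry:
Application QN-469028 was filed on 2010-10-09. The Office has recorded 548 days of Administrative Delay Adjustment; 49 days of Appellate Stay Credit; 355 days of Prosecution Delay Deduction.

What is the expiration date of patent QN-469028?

Base term: filing date + 18 years → 9 October 2028.
Administrative Delay Adjustment: +548 days → 10 April 2030.
Appellate Stay Credit: +49 days → 29 May 2030.
Prosecution Delay Deduction: −355 days → 8 June 2029.

2029-06-08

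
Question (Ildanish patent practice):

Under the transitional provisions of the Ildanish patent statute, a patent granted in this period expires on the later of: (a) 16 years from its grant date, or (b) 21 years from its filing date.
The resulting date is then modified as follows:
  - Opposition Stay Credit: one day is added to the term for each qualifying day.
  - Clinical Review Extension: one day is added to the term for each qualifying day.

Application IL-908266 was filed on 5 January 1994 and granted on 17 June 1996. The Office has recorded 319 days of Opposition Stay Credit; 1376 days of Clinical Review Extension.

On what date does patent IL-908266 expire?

(a) grant + 16 years → 17 June 2012.
(b) filing + 21 years → 5 January 2015.
Later of the two: 5 January 2015.
Opposition Stay Credit: +319 days → 20 November 2015.
Clinical Review Extension: +1376 days → 27 August 2019.

August 27, 2019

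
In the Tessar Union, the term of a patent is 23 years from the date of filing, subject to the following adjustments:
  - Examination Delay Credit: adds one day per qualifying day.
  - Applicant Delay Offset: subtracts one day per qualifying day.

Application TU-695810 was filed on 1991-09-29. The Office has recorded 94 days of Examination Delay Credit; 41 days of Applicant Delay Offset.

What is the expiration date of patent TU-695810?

2014-11-21

Base term: filing date + 23 years → 29 September 2014.
Examination Delay Credit: +94 days → 1 January 2015.
Applicant Delay Offset: −41 days → 21 November 2014.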